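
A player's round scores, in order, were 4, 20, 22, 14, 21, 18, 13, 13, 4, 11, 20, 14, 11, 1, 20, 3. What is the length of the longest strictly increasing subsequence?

4

Let dp[i] be the length of the longest such subsequence ending at index i:
i:      1  2  3  4  5  6  7  8  9 10 11 12 13 14 15 16
a[i]:   4 20 22 14 21 18 13 13  4 11 20 14 11  1 20  3
dp:     1  2  3  2  3  3  2  2  1  2  4  3  2  1  4  2
Maximum dp value is 4.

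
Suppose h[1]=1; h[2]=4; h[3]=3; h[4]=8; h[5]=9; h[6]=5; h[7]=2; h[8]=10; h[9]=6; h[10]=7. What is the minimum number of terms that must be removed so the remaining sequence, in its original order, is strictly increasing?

Fewest deletions = n − (longest strictly increasing subsequence).
Patience tails:
1 → extends → [1]
4 → extends → [1, 4]
3 → replaces 4 → [1, 3]
8 → extends → [1, 3, 8]
9 → extends → [1, 3, 8, 9]
5 → replaces 8 → [1, 3, 5, 9]
2 → replaces 3 → [1, 2, 5, 9]
10 → extends → [1, 2, 5, 9, 10]
6 → replaces 9 → [1, 2, 5, 6, 10]
7 → replaces 10 → [1, 2, 5, 6, 7]
Longest strictly increasing subsequence has length 5, so deletions = 10 − 5 = 5.

5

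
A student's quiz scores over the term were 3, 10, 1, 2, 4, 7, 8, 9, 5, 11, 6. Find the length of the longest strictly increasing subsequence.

Let dp[i] be the length of the longest such subsequence ending at index i:
i:      1  2  3  4  5  6  7  8  9 10 11
a[i]:   3 10  1  2  4  7  8  9  5 11  6
dp:     1  2  1  2  3  4  5  6  4  7  5
Maximum dp value is 7.

7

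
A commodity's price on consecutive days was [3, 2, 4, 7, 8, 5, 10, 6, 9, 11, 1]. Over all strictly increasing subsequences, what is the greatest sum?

43

Let S[i] be the best sum of a strictly increasing subsequence ending at i:
i:      1  2  3  4  5  6  7  8  9 10 11
a[i]:   3  2  4  7  8  5 10  6  9 11  1
S:      3  2  7 14 22 12 32 18 31 43  1
Maximum is 43 (e.g. 3 + 4 + 7 + 8 + 10 + 11).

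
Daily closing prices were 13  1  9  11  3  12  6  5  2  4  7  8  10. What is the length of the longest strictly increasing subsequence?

6

Track the smallest tail for each achievable length (strict):
13 → extends → [13]
1 → replaces 13 → [1]
9 → extends → [1, 9]
11 → extends → [1, 9, 11]
3 → replaces 9 → [1, 3, 11]
12 → extends → [1, 3, 11, 12]
6 → replaces 11 → [1, 3, 6, 12]
5 → replaces 6 → [1, 3, 5, 12]
2 → replaces 3 → [1, 2, 5, 12]
4 → replaces 5 → [1, 2, 4, 12]
7 → replaces 12 → [1, 2, 4, 7]
8 → extends → [1, 2, 4, 7, 8]
10 → extends → [1, 2, 4, 7, 8, 10]
Six tails, so the longest strictly increasing subsequence has length 6 (e.g. 1, 3, 6, 7, 8, 10).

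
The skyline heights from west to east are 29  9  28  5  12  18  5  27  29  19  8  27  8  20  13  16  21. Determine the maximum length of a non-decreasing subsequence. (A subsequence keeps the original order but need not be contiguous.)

7

Track the smallest tail for each achievable length (allowing ties):
29 → extends → [29]
9 → replaces 29 → [9]
28 → extends → [9, 28]
5 → replaces 9 → [5, 28]
12 → replaces 28 → [5, 12]
18 → extends → [5, 12, 18]
5 → replaces 12 → [5, 5, 18]
27 → extends → [5, 5, 18, 27]
29 → extends → [5, 5, 18, 27, 29]
19 → replaces 27 → [5, 5, 18, 19, 29]
8 → replaces 18 → [5, 5, 8, 19, 29]
27 → replaces 29 → [5, 5, 8, 19, 27]
8 → replaces 19 → [5, 5, 8, 8, 27]
20 → replaces 27 → [5, 5, 8, 8, 20]
13 → replaces 20 → [5, 5, 8, 8, 13]
16 → extends → [5, 5, 8, 8, 13, 16]
21 → extends → [5, 5, 8, 8, 13, 16, 21]
Seven tails, so the longest non-decreasing subsequence has length 7 (e.g. 5, 5, 8, 8, 13, 16, 21).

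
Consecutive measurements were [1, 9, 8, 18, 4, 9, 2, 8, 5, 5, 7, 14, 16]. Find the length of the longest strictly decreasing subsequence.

4

Negate each value so 'decreasing' becomes 'increasing', then run patience tails on the negated sequence:
-1 → extends → [-1]
-9 → replaces -1 → [-9]
-8 → extends → [-9, -8]
-18 → replaces -9 → [-18, -8]
-4 → extends → [-18, -8, -4]
-9 → replaces -8 → [-18, -9, -4]
-2 → extends → [-18, -9, -4, -2]
-8 → replaces -4 → [-18, -9, -8, -2]
-5 → replaces -2 → [-18, -9, -8, -5]
-5 → already a tail → [-18, -9, -8, -5]
-7 → replaces -5 → [-18, -9, -8, -7]
-14 → replaces -9 → [-18, -14, -8, -7]
-16 → replaces -14 → [-18, -16, -8, -7]
Four tails, so the longest strictly decreasing subsequence of the original has length 4.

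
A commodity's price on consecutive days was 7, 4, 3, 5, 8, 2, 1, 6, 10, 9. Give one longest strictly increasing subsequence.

Patience tails give the LIS length; then backtrack through the dp parents:
7 → extends → [7]
4 → replaces 7 → [4]
3 → replaces 4 → [3]
5 → extends → [3, 5]
8 → extends → [3, 5, 8]
2 → replaces 3 → [2, 5, 8]
1 → replaces 2 → [1, 5, 8]
6 → replaces 8 → [1, 5, 6]
10 → extends → [1, 5, 6, 10]
9 → replaces 10 → [1, 5, 6, 9]
Length 4; one witness is 4, 5, 8, 10.

4, 5, 8, 10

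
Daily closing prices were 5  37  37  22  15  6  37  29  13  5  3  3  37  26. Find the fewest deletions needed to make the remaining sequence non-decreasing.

9

Fewest deletions = n − (longest non-decreasing subsequence).
Patience tails:
5 → extends → [5]
37 → extends → [5, 37]
37 → extends → [5, 37, 37]
22 → replaces 37 → [5, 22, 37]
15 → replaces 22 → [5, 15, 37]
6 → replaces 15 → [5, 6, 37]
37 → extends → [5, 6, 37, 37]
29 → replaces 37 → [5, 6, 29, 37]
13 → replaces 29 → [5, 6, 13, 37]
5 → replaces 6 → [5, 5, 13, 37]
3 → replaces 5 → [3, 5, 13, 37]
3 → replaces 5 → [3, 3, 13, 37]
37 → extends → [3, 3, 13, 37, 37]
26 → replaces 37 → [3, 3, 13, 26, 37]
Longest non-decreasing subsequence has length 5, so deletions = 14 − 5 = 9.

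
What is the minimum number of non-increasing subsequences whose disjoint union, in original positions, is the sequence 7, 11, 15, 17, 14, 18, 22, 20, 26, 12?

Place each on the leftmost legal pile:
7 → new pile 1 (tops now [7])
11 → new pile 2 (tops now [7, 11])
15 → new pile 3 (tops now [7, 11, 15])
17 → new pile 4 (tops now [7, 11, 15, 17])
14 → pile 3 (tops now [7, 11, 14, 17])
18 → new pile 5 (tops now [7, 11, 14, 17, 18])
22 → new pile 6 (tops now [7, 11, 14, 17, 18, 22])
20 → pile 6 (tops now [7, 11, 14, 17, 18, 20])
26 → new pile 7 (tops now [7, 11, 14, 17, 18, 20, 26])
12 → pile 3 (tops now [7, 11, 12, 17, 18, 20, 26])
Seven piles.

7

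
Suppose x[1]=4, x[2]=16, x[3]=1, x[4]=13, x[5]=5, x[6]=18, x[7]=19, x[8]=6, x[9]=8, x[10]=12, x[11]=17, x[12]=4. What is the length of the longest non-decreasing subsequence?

Let dp[i] be the length of the longest such subsequence ending at index i:
i:      1  2  3  4  5  6  7  8  9 10 11 12
x[i]:   4 16  1 13  5 18 19  6  8 12 17  4
dp:     1  2  1  2  2  3  4  3  4  5  6  2
Maximum dp value is 6.

6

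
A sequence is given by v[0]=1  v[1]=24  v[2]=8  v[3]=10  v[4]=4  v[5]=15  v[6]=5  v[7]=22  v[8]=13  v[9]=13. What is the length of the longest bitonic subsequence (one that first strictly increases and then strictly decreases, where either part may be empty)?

6

inc[i] = longest strictly increasing subsequence ending at i; dec[i] = longest strictly decreasing subsequence starting at i:
i:      0  1  2  3  4  5  6  7  8  9
v[i]:   1 24  8 10  4 15  5 22 13 13
inc:    1  2  2  3  2  4  3  5  4  4
dec:    1  3  2  2  1  2  1  2  1  1
Best peak at i=7 (value 22): inc=5, dec=2, length 5+2−1 = 6.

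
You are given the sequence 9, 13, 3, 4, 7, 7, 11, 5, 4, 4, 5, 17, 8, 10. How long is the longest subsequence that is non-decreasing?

Track the smallest tail for each achievable length (allowing ties):
9 → extends → [9]
13 → extends → [9, 13]
3 → replaces 9 → [3, 13]
4 → replaces 13 → [3, 4]
7 → extends → [3, 4, 7]
7 → extends → [3, 4, 7, 7]
11 → extends → [3, 4, 7, 7, 11]
5 → replaces 7 → [3, 4, 5, 7, 11]
4 → replaces 5 → [3, 4, 4, 7, 11]
4 → replaces 7 → [3, 4, 4, 4, 11]
5 → replaces 11 → [3, 4, 4, 4, 5]
17 → extends → [3, 4, 4, 4, 5, 17]
8 → replaces 17 → [3, 4, 4, 4, 5, 8]
10 → extends → [3, 4, 4, 4, 5, 8, 10]
Seven tails, so the longest non-decreasing subsequence has length 7 (e.g. 3, 4, 4, 4, 5, 8, 10).

7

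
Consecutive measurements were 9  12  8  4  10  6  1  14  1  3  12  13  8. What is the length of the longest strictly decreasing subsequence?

4

Negate each value so 'decreasing' becomes 'increasing', then run patience tails on the negated sequence:
-9 → extends → [-9]
-12 → replaces -9 → [-12]
-8 → extends → [-12, -8]
-4 → extends → [-12, -8, -4]
-10 → replaces -8 → [-12, -10, -4]
-6 → replaces -4 → [-12, -10, -6]
-1 → extends → [-12, -10, -6, -1]
-14 → replaces -12 → [-14, -10, -6, -1]
-1 → already a tail → [-14, -10, -6, -1]
-3 → replaces -1 → [-14, -10, -6, -3]
-12 → replaces -10 → [-14, -12, -6, -3]
-13 → replaces -12 → [-14, -13, -6, -3]
-8 → replaces -6 → [-14, -13, -8, -3]
Four tails, so the longest strictly decreasing subsequence of the original has length 4.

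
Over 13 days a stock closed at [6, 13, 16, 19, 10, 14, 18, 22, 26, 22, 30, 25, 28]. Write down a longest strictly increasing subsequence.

Patience tails give the LIS length; then backtrack through the dp parents:
6 → extends → [6]
13 → extends → [6, 13]
16 → extends → [6, 13, 16]
19 → extends → [6, 13, 16, 19]
10 → replaces 13 → [6, 10, 16, 19]
14 → replaces 16 → [6, 10, 14, 19]
18 → replaces 19 → [6, 10, 14, 18]
22 → extends → [6, 10, 14, 18, 22]
26 → extends → [6, 10, 14, 18, 22, 26]
22 → already a tail → [6, 10, 14, 18, 22, 26]
30 → extends → [6, 10, 14, 18, 22, 26, 30]
25 → replaces 26 → [6, 10, 14, 18, 22, 25, 30]
28 → replaces 30 → [6, 10, 14, 18, 22, 25, 28]
Length 7; one witness is 6, 13, 16, 19, 22, 26, 30.

6, 13, 16, 19, 22, 26, 30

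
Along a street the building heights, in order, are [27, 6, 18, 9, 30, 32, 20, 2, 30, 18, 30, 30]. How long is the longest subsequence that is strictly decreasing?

Let dp[i] be the longest strictly decreasing subsequence ending at i:
i:      1  2  3  4  5  6  7  8  9 10 11 12
a[i]:  27  6 18  9 30 32 20  2 30 18 30 30
dp:     1  2  2  3  1  1  2  4  2  3  2  2
Maximum is 4.

4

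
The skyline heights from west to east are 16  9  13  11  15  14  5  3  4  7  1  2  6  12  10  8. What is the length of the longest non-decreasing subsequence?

Track the smallest tail for each achievable length (allowing ties):
16 → extends → [16]
9 → replaces 16 → [9]
13 → extends → [9, 13]
11 → replaces 13 → [9, 11]
15 → extends → [9, 11, 15]
14 → replaces 15 → [9, 11, 14]
5 → replaces 9 → [5, 11, 14]
3 → replaces 5 → [3, 11, 14]
4 → replaces 11 → [3, 4, 14]
7 → replaces 14 → [3, 4, 7]
1 → replaces 3 → [1, 4, 7]
2 → replaces 4 → [1, 2, 7]
6 → replaces 7 → [1, 2, 6]
12 → extends → [1, 2, 6, 12]
10 → replaces 12 → [1, 2, 6, 10]
8 → replaces 10 → [1, 2, 6, 8]
Four tails, so the longest non-decreasing subsequence has length 4 (e.g. 3, 4, 7, 12).

4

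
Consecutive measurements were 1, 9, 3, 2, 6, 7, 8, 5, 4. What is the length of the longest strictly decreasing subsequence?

Let dp[i] be the longest strictly decreasing subsequence ending at i:
i:     1 2 3 4 5 6 7 8 9
a[i]:  1 9 3 2 6 7 8 5 4
dp:    1 1 2 3 2 2 2 3 4
Maximum is 4.

4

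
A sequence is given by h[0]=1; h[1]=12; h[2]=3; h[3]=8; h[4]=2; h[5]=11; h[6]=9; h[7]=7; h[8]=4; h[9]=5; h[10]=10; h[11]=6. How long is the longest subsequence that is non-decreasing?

5

Track the smallest tail for each achievable length (allowing ties):
1 → extends → [1]
12 → extends → [1, 12]
3 → replaces 12 → [1, 3]
8 → extends → [1, 3, 8]
2 → replaces 3 → [1, 2, 8]
11 → extends → [1, 2, 8, 11]
9 → replaces 11 → [1, 2, 8, 9]
7 → replaces 8 → [1, 2, 7, 9]
4 → replaces 7 → [1, 2, 4, 9]
5 → replaces 9 → [1, 2, 4, 5]
10 → extends → [1, 2, 4, 5, 10]
6 → replaces 10 → [1, 2, 4, 5, 6]
Five tails, so the longest non-decreasing subsequence has length 5 (e.g. 1, 3, 8, 9, 10).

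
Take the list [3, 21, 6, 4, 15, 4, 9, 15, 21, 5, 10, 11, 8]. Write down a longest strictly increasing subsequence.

3, 6, 9, 15, 21

Patience tails give the LIS length; then backtrack through the dp parents:
3 → extends → [3]
21 → extends → [3, 21]
6 → replaces 21 → [3, 6]
4 → replaces 6 → [3, 4]
15 → extends → [3, 4, 15]
4 → already a tail → [3, 4, 15]
9 → replaces 15 → [3, 4, 9]
15 → extends → [3, 4, 9, 15]
21 → extends → [3, 4, 9, 15, 21]
5 → replaces 9 → [3, 4, 5, 15, 21]
10 → replaces 15 → [3, 4, 5, 10, 21]
11 → replaces 21 → [3, 4, 5, 10, 11]
8 → replaces 10 → [3, 4, 5, 8, 11]
Length 5; one witness is 3, 6, 9, 15, 21.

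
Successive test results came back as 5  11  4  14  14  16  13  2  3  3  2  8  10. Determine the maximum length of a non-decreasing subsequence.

5

Let dp[i] be the length of the longest such subsequence ending at index i:
i:      1  2  3  4  5  6  7  8  9 10 11 12 13
a[i]:   5 11  4 14 14 16 13  2  3  3  2  8 10
dp:     1  2  1  3  4  5  3  1  2  3  2  4  5
Maximum dp value is 5.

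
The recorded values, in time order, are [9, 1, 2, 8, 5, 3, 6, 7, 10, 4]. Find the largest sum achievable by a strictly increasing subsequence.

Let S[i] be the best sum of a strictly increasing subsequence ending at i:
i:      1  2  3  4  5  6  7  8  9 10
a[i]:   9  1  2  8  5  3  6  7 10  4
S:      9  1  3 11  8  6 14 21 31 10
Maximum is 31 (e.g. 1 + 2 + 5 + 6 + 7 + 10).

31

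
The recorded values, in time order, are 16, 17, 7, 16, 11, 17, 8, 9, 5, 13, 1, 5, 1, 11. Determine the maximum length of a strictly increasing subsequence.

Let dp[i] be the length of the longest such subsequence ending at index i:
i:      1  2  3  4  5  6  7  8  9 10 11 12 13 14
a[i]:  16 17  7 16 11 17  8  9  5 13  1  5  1 11
dp:     1  2  1  2  2  3  2  3  1  4  1  2  1  4
Maximum dp value is 4.

4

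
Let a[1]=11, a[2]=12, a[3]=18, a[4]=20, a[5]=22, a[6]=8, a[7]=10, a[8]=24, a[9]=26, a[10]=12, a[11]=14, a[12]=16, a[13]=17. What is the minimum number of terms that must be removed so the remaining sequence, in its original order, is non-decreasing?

Fewest deletions = n − (longest non-decreasing subsequence).
i:      1  2  3  4  5  6  7  8  9 10 11 12 13
a[i]:  11 12 18 20 22  8 10 24 26 12 14 16 17
dp:     1  2  3  4  5  1  2  6  7  3  4  5  6
max dp = 7, so deletions = 13 − 7 = 6.

6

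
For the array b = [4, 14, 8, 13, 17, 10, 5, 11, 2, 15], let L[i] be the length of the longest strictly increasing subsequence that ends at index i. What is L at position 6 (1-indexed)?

dp[i] = 1 + max{dp[j] : j<i, b[j]<b[i]} (or 1 if no such j):
i:      1  2  3  4  5  6  7  8  9 10
b[i]:   4 14  8 13 17 10  5 11  2 15
dp:     1  2  2  3  4  3  2  4  1  5
At index 6 the value is 3.

3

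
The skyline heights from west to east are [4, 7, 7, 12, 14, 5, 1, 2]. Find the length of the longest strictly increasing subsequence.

Track the smallest tail for each achievable length (strict):
4 → extends → [4]
7 → extends → [4, 7]
7 → already a tail → [4, 7]
12 → extends → [4, 7, 12]
14 → extends → [4, 7, 12, 14]
5 → replaces 7 → [4, 5, 12, 14]
1 → replaces 4 → [1, 5, 12, 14]
2 → replaces 5 → [1, 2, 12, 14]
Four tails, so the longest strictly increasing subsequence has length 4 (e.g. 4, 7, 12, 14).

4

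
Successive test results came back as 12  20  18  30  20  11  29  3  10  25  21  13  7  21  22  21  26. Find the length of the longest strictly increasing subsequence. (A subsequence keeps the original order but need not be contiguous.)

Track the smallest tail for each achievable length (strict):
12 → extends → [12]
20 → extends → [12, 20]
18 → replaces 20 → [12, 18]
30 → extends → [12, 18, 30]
20 → replaces 30 → [12, 18, 20]
11 → replaces 12 → [11, 18, 20]
29 → extends → [11, 18, 20, 29]
3 → replaces 11 → [3, 18, 20, 29]
10 → replaces 18 → [3, 10, 20, 29]
25 → replaces 29 → [3, 10, 20, 25]
21 → replaces 25 → [3, 10, 20, 21]
13 → replaces 20 → [3, 10, 13, 21]
7 → replaces 10 → [3, 7, 13, 21]
21 → already a tail → [3, 7, 13, 21]
22 → extends → [3, 7, 13, 21, 22]
21 → already a tail → [3, 7, 13, 21, 22]
26 → extends → [3, 7, 13, 21, 22, 26]
Six tails, so the longest strictly increasing subsequence has length 6 (e.g. 12, 18, 20, 21, 22, 26).

6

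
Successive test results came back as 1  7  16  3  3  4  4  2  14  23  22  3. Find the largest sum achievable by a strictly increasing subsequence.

47

Let S[i] be the best sum of a strictly increasing subsequence ending at i:
i:      1  2  3  4  5  6  7  8  9 10 11 12
a[i]:   1  7 16  3  3  4  4  2 14 23 22  3
S:      1  8 24  4  4  8  8  3 22 47 46  6
Maximum is 47 (e.g. 1 + 7 + 16 + 23).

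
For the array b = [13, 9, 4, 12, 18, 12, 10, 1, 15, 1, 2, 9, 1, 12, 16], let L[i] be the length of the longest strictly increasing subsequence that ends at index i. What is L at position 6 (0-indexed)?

2

dp[i] = 1 + max{dp[j] : j<i, b[j]<b[i]} (or 1 if no such j):
i:      0  1  2  3  4  5  6  7  8  9 10 11 12 13 14
b[i]:  13  9  4 12 18 12 10  1 15  1  2  9  1 12 16
dp:     1  1  1  2  3  2  2  1  3  1  2  3  1  4  5
At index 6 the value is 2.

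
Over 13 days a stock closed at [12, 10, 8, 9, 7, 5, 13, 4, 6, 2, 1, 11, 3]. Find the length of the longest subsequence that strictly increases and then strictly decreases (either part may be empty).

inc[i] = longest strictly increasing subsequence ending at i; dec[i] = longest strictly decreasing subsequence starting at i:
i:      1  2  3  4  5  6  7  8  9 10 11 12 13
a[i]:  12 10  8  9  7  5 13  4  6  2  1 11  3
inc:    1  1  1  2  1  1  3  1  2  1  1  3  2
dec:    8  7  6  6  5  4  4  3  3  2  1  2  1
Best peak at i=1 (value 12): inc=1, dec=8, length 1+8−1 = 8.

8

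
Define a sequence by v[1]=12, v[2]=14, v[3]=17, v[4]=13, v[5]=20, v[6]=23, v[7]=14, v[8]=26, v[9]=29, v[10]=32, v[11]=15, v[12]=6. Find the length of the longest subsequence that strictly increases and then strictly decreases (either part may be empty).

inc[i] = longest strictly increasing subsequence ending at i; dec[i] = longest strictly decreasing subsequence starting at i:
i:      1  2  3  4  5  6  7  8  9 10 11 12
v[i]:  12 14 17 13 20 23 14 26 29 32 15  6
inc:    1  2  3  2  4  5  3  6  7  8  4  1
dec:    2  3  3  2  3  3  2  3  3  3  2  1
Best peak at i=10 (value 32): inc=8, dec=3, length 8+3−1 = 10.

10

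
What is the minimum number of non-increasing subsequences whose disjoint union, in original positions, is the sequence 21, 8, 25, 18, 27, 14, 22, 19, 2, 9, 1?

Place each on the leftmost legal pile:
21 → new pile 1 (tops now [21])
8 → pile 1 (tops now [8])
25 → new pile 2 (tops now [8, 25])
18 → pile 2 (tops now [8, 18])
27 → new pile 3 (tops now [8, 18, 27])
14 → pile 2 (tops now [8, 14, 27])
22 → pile 3 (tops now [8, 14, 22])
19 → pile 3 (tops now [8, 14, 19])
2 → pile 1 (tops now [2, 14, 19])
9 → pile 2 (tops now [2, 9, 19])
1 → pile 1 (tops now [1, 9, 19])
Three piles.

3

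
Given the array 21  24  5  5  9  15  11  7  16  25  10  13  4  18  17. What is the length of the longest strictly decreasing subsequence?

Let dp[i] be the longest strictly decreasing subsequence ending at i:
i:      1  2  3  4  5  6  7  8  9 10 11 12 13 14 15
a[i]:  21 24  5  5  9 15 11  7 16 25 10 13  4 18 17
dp:     1  1  2  2  2  2  3  4  2  1  4  3  5  2  3
Maximum is 5.

5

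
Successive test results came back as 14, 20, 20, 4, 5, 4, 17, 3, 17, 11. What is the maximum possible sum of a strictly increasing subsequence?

34

Let S[i] be the best sum of a strictly increasing subsequence ending at i:
i:      1  2  3  4  5  6  7  8  9 10
a[i]:  14 20 20  4  5  4 17  3 17 11
S:     14 34 34  4  9  4 31  3 31 20
Maximum is 34 (e.g. 14 + 20).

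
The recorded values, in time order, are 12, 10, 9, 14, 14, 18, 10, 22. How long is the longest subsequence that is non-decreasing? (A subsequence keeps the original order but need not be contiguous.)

5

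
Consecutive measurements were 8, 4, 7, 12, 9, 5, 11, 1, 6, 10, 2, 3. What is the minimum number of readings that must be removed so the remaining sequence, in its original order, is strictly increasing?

Fewest deletions = n − (longest strictly increasing subsequence).
Patience tails:
8 → extends → [8]
4 → replaces 8 → [4]
7 → extends → [4, 7]
12 → extends → [4, 7, 12]
9 → replaces 12 → [4, 7, 9]
5 → replaces 7 → [4, 5, 9]
11 → extends → [4, 5, 9, 11]
1 → replaces 4 → [1, 5, 9, 11]
6 → replaces 9 → [1, 5, 6, 11]
10 → replaces 11 → [1, 5, 6, 10]
2 → replaces 5 → [1, 2, 6, 10]
3 → replaces 6 → [1, 2, 3, 10]
Longest strictly increasing subsequence has length 4, so deletions = 12 − 4 = 8.

8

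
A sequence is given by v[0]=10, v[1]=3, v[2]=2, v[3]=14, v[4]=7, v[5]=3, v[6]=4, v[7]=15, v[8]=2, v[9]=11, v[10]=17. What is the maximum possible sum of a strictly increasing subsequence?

Let S[i] be the best sum of a strictly increasing subsequence ending at i:
i:      0  1  2  3  4  5  6  7  8  9 10
v[i]:  10  3  2 14  7  3  4 15  2 11 17
S:     10  3  2 24 10  5  9 39  2 21 56
Maximum is 56 (e.g. 10 + 14 + 15 + 17).

56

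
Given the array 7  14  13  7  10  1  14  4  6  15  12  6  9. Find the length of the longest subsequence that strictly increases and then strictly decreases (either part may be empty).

inc[i] = longest strictly increasing subsequence ending at i; dec[i] = longest strictly decreasing subsequence starting at i:
i:      1  2  3  4  5  6  7  8  9 10 11 12 13
a[i]:   7 14 13  7 10  1 14  4  6 15 12  6  9
inc:    1  2  2  1  2  1  3  2  3  4  4  3  4
dec:    2  4  3  2  2  1  3  1  1  3  2  1  1
Best peak at i=10 (value 15): inc=4, dec=3, length 4+3−1 = 6.

6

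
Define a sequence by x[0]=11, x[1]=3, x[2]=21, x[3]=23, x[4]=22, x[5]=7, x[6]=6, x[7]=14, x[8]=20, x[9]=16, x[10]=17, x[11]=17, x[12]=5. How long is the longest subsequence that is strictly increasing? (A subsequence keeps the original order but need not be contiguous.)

5

Let dp[i] be the length of the longest such subsequence ending at index i:
i:      0  1  2  3  4  5  6  7  8  9 10 11 12
x[i]:  11  3 21 23 22  7  6 14 20 16 17 17  5
dp:     1  1  2  3  3  2  2  3  4  4  5  5  2
Maximum dp value is 5.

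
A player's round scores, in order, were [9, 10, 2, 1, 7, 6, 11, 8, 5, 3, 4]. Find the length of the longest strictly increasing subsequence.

3

Track the smallest tail for each achievable length (strict):
9 → extends → [9]
10 → extends → [9, 10]
2 → replaces 9 → [2, 10]
1 → replaces 2 → [1, 10]
7 → replaces 10 → [1, 7]
6 → replaces 7 → [1, 6]
11 → extends → [1, 6, 11]
8 → replaces 11 → [1, 6, 8]
5 → replaces 6 → [1, 5, 8]
3 → replaces 5 → [1, 3, 8]
4 → replaces 8 → [1, 3, 4]
Three tails, so the longest strictly increasing subsequence has length 3 (e.g. 9, 10, 11).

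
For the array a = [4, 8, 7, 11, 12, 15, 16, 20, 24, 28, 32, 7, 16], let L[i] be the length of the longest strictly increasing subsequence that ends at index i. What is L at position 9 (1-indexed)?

8

dp[i] = 1 + max{dp[j] : j<i, a[j]<a[i]} (or 1 if no such j):
i:      1  2  3  4  5  6  7  8  9 10 11 12 13
a[i]:   4  8  7 11 12 15 16 20 24 28 32  7 16
dp:     1  2  2  3  4  5  6  7  8  9 10  2  6
At index 9 the value is 8.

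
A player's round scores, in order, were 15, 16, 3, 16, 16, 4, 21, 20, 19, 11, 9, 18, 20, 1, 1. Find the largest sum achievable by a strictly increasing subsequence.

70

Let S[i] be the best sum of a strictly increasing subsequence ending at i:
i:      1  2  3  4  5  6  7  8  9 10 11 12 13 14 15
a[i]:  15 16  3 16 16  4 21 20 19 11  9 18 20  1  1
S:     15 31  3 31 31  7 52 51 50 18 16 49 70  1  1
Maximum is 70 (e.g. 15 + 16 + 19 + 20).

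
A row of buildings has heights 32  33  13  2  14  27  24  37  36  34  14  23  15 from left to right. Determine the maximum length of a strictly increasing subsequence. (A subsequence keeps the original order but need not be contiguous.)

4

Track the smallest tail for each achievable length (strict):
32 → extends → [32]
33 → extends → [32, 33]
13 → replaces 32 → [13, 33]
2 → replaces 13 → [2, 33]
14 → replaces 33 → [2, 14]
27 → extends → [2, 14, 27]
24 → replaces 27 → [2, 14, 24]
37 → extends → [2, 14, 24, 37]
36 → replaces 37 → [2, 14, 24, 36]
34 → replaces 36 → [2, 14, 24, 34]
14 → already a tail → [2, 14, 24, 34]
23 → replaces 24 → [2, 14, 23, 34]
15 → replaces 23 → [2, 14, 15, 34]
Four tails, so the longest strictly increasing subsequence has length 4 (e.g. 13, 14, 27, 37).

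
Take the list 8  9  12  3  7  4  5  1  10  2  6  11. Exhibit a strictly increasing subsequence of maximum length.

3, 4, 5, 10, 11

Patience tails give the LIS length; then backtrack through the dp parents:
8 → extends → [8]
9 → extends → [8, 9]
12 → extends → [8, 9, 12]
3 → replaces 8 → [3, 9, 12]
7 → replaces 9 → [3, 7, 12]
4 → replaces 7 → [3, 4, 12]
5 → replaces 12 → [3, 4, 5]
1 → replaces 3 → [1, 4, 5]
10 → extends → [1, 4, 5, 10]
2 → replaces 4 → [1, 2, 5, 10]
6 → replaces 10 → [1, 2, 5, 6]
11 → extends → [1, 2, 5, 6, 11]
Length 5; one witness is 3, 4, 5, 10, 11.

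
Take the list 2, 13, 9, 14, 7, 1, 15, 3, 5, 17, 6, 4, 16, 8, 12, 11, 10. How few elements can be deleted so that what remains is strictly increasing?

11

Fewest deletions = n − (longest strictly increasing subsequence).
i:      1  2  3  4  5  6  7  8  9 10 11 12 13 14 15 16 17
a[i]:   2 13  9 14  7  1 15  3  5 17  6  4 16  8 12 11 10
dp:     1  2  2  3  2  1  4  2  3  5  4  3  5  5  6  6  6
max dp = 6, so deletions = 17 − 6 = 11.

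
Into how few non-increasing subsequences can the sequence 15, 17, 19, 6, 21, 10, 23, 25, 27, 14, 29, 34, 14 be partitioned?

Place each on the leftmost legal pile:
15 → new pile 1 (tops now [15])
17 → new pile 2 (tops now [15, 17])
19 → new pile 3 (tops now [15, 17, 19])
6 → pile 1 (tops now [6, 17, 19])
21 → new pile 4 (tops now [6, 17, 19, 21])
10 → pile 2 (tops now [6, 10, 19, 21])
23 → new pile 5 (tops now [6, 10, 19, 21, 23])
25 → new pile 6 (tops now [6, 10, 19, 21, 23, 25])
27 → new pile 7 (tops now [6, 10, 19, 21, 23, 25, 27])
14 → pile 3 (tops now [6, 10, 14, 21, 23, 25, 27])
29 → new pile 8 (tops now [6, 10, 14, 21, 23, 25, 27, 29])
34 → new pile 9 (tops now [6, 10, 14, 21, 23, 25, 27, 29, 34])
14 → pile 3 (tops now [6, 10, 14, 21, 23, 25, 27, 29, 34])
Nine piles.

9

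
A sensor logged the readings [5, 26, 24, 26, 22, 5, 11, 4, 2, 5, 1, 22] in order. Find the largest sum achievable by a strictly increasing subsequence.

55

Let S[i] be the best sum of a strictly increasing subsequence ending at i:
i:      1  2  3  4  5  6  7  8  9 10 11 12
a[i]:   5 26 24 26 22  5 11  4  2  5  1 22
S:      5 31 29 55 27  5 16  4  2  9  1 38
Maximum is 55 (e.g. 5 + 24 + 26).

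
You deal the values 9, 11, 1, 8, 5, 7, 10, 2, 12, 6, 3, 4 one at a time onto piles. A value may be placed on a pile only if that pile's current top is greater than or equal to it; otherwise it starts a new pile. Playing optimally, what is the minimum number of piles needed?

The minimum number of non-increasing subsequences covering a sequence equals the length of its longest strictly increasing subsequence.
LIS length is 5 (e.g. 1, 5, 7, 10, 12), so 5 piles are needed.

5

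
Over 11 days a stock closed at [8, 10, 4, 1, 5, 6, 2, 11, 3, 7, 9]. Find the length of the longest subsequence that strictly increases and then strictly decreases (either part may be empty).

5

inc[i] = longest strictly increasing subsequence ending at i; dec[i] = longest strictly decreasing subsequence starting at i:
i:      1  2  3  4  5  6  7  8  9 10 11
a[i]:   8 10  4  1  5  6  2 11  3  7  9
inc:    1  2  1  1  2  3  2  4  3  4  5
dec:    3  3  2  1  2  2  1  2  1  1  1
Best peak at i=8 (value 11): inc=4, dec=2, length 4+2−1 = 5.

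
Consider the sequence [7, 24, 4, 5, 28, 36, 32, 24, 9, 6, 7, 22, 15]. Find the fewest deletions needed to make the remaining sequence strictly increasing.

Fewest deletions = n − (longest strictly increasing subsequence).
Patience tails:
7 → extends → [7]
24 → extends → [7, 24]
4 → replaces 7 → [4, 24]
5 → replaces 24 → [4, 5]
28 → extends → [4, 5, 28]
36 → extends → [4, 5, 28, 36]
32 → replaces 36 → [4, 5, 28, 32]
24 → replaces 28 → [4, 5, 24, 32]
9 → replaces 24 → [4, 5, 9, 32]
6 → replaces 9 → [4, 5, 6, 32]
7 → replaces 32 → [4, 5, 6, 7]
22 → extends → [4, 5, 6, 7, 22]
15 → replaces 22 → [4, 5, 6, 7, 15]
Longest strictly increasing subsequence has length 5, so deletions = 13 − 5 = 8.

8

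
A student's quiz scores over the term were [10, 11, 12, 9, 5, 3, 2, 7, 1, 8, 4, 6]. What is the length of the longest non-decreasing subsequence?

Let dp[i] be the length of the longest such subsequence ending at index i:
i:      1  2  3  4  5  6  7  8  9 10 11 12
a[i]:  10 11 12  9  5  3  2  7  1  8  4  6
dp:     1  2  3  1  1  1  1  2  1  3  2  3
Maximum dp value is 3.

3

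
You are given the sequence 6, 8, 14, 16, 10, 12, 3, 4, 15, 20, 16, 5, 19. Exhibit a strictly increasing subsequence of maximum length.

6, 8, 10, 12, 15, 16, 19

Patience tails give the LIS length; then backtrack through the dp parents:
6 → extends → [6]
8 → extends → [6, 8]
14 → extends → [6, 8, 14]
16 → extends → [6, 8, 14, 16]
10 → replaces 14 → [6, 8, 10, 16]
12 → replaces 16 → [6, 8, 10, 12]
3 → replaces 6 → [3, 8, 10, 12]
4 → replaces 8 → [3, 4, 10, 12]
15 → extends → [3, 4, 10, 12, 15]
20 → extends → [3, 4, 10, 12, 15, 20]
16 → replaces 20 → [3, 4, 10, 12, 15, 16]
5 → replaces 10 → [3, 4, 5, 12, 15, 16]
19 → extends → [3, 4, 5, 12, 15, 16, 19]
Length 7; one witness is 6, 8, 10, 12, 15, 16, 19.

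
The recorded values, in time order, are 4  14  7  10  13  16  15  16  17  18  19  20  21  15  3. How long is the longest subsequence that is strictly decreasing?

3

Let dp[i] be the longest strictly decreasing subsequence ending at i:
i:      1  2  3  4  5  6  7  8  9 10 11 12 13 14 15
a[i]:   4 14  7 10 13 16 15 16 17 18 19 20 21 15  3
dp:     1  1  2  2  2  1  2  1  1  1  1  1  1  2  3
Maximum is 3.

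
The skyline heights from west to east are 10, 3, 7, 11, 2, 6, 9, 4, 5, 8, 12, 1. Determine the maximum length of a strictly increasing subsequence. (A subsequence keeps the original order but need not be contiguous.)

5

Track the smallest tail for each achievable length (strict):
10 → extends → [10]
3 → replaces 10 → [3]
7 → extends → [3, 7]
11 → extends → [3, 7, 11]
2 → replaces 3 → [2, 7, 11]
6 → replaces 7 → [2, 6, 11]
9 → replaces 11 → [2, 6, 9]
4 → replaces 6 → [2, 4, 9]
5 → replaces 9 → [2, 4, 5]
8 → extends → [2, 4, 5, 8]
12 → extends → [2, 4, 5, 8, 12]
1 → replaces 2 → [1, 4, 5, 8, 12]
Five tails, so the longest strictly increasing subsequence has length 5 (e.g. 3, 4, 5, 8, 12).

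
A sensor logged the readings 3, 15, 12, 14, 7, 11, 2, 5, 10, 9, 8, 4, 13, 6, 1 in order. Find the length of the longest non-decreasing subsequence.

4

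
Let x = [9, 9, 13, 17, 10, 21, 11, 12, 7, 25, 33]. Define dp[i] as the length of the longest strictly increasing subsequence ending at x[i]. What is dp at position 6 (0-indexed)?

3

dp[i] = 1 + max{dp[j] : j<i, x[j]<x[i]} (or 1 if no such j):
i:      0  1  2  3  4  5  6  7  8  9 10
x[i]:   9  9 13 17 10 21 11 12  7 25 33
dp:     1  1  2  3  2  4  3  4  1  5  6
At index 6 the value is 3.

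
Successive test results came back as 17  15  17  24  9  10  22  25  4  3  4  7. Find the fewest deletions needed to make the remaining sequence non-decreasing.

Fewest deletions = n − (longest non-decreasing subsequence).
i:      1  2  3  4  5  6  7  8  9 10 11 12
a[i]:  17 15 17 24  9 10 22 25  4  3  4  7
dp:     1  1  2  3  1  2  3  4  1  1  2  3
max dp = 4, so deletions = 12 − 4 = 8.

8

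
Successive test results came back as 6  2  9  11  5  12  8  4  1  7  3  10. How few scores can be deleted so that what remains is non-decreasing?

8

Fewest deletions = n − (longest non-decreasing subsequence).
Patience tails:
6 → extends → [6]
2 → replaces 6 → [2]
9 → extends → [2, 9]
11 → extends → [2, 9, 11]
5 → replaces 9 → [2, 5, 11]
12 → extends → [2, 5, 11, 12]
8 → replaces 11 → [2, 5, 8, 12]
4 → replaces 5 → [2, 4, 8, 12]
1 → replaces 2 → [1, 4, 8, 12]
7 → replaces 8 → [1, 4, 7, 12]
3 → replaces 4 → [1, 3, 7, 12]
10 → replaces 12 → [1, 3, 7, 10]
Longest non-decreasing subsequence has length 4, so deletions = 12 − 4 = 8.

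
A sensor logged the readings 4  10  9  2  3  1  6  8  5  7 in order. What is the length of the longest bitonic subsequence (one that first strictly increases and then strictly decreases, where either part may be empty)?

inc[i] = longest strictly increasing subsequence ending at i; dec[i] = longest strictly decreasing subsequence starting at i:
i:      1  2  3  4  5  6  7  8  9 10
a[i]:   4 10  9  2  3  1  6  8  5  7
inc:    1  2  2  1  2  1  3  4  3  4
dec:    3  4  3  2  2  1  2  2  1  1
Best peak at i=2 (value 10): inc=2, dec=4, length 2+4−1 = 5.

5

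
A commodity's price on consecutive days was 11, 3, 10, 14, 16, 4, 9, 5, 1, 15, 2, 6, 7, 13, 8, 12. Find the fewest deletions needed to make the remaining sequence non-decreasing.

9

Fewest deletions = n − (longest non-decreasing subsequence).
i:      1  2  3  4  5  6  7  8  9 10 11 12 13 14 15 16
a[i]:  11  3 10 14 16  4  9  5  1 15  2  6  7 13  8 12
dp:     1  1  2  3  4  2  3  3  1  4  2  4  5  6  6  7
max dp = 7, so deletions = 16 − 7 = 9.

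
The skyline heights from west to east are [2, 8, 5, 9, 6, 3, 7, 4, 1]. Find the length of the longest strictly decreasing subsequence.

Negate each value so 'decreasing' becomes 'increasing', then run patience tails on the negated sequence:
-2 → extends → [-2]
-8 → replaces -2 → [-8]
-5 → extends → [-8, -5]
-9 → replaces -8 → [-9, -5]
-6 → replaces -5 → [-9, -6]
-3 → extends → [-9, -6, -3]
-7 → replaces -6 → [-9, -7, -3]
-4 → replaces -3 → [-9, -7, -4]
-1 → extends → [-9, -7, -4, -1]
Four tails, so the longest strictly decreasing subsequence of the original has length 4.

4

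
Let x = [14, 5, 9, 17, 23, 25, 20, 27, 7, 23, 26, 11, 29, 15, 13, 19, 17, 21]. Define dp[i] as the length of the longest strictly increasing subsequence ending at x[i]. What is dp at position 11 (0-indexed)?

dp[i] = 1 + max{dp[j] : j<i, x[j]<x[i]} (or 1 if no such j):
i:      0  1  2  3  4  5  6  7  8  9 10 11 12 13 14 15 16 17
x[i]:  14  5  9 17 23 25 20 27  7 23 26 11 29 15 13 19 17 21
dp:     1  1  2  3  4  5  4  6  2  5  6  3  7  4  4  5  5  6
At index 11 the value is 3.

3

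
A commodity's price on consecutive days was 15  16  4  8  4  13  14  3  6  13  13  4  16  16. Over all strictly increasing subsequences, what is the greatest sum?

55

Let S[i] be the best sum of a strictly increasing subsequence ending at i:
i:      1  2  3  4  5  6  7  8  9 10 11 12 13 14
a[i]:  15 16  4  8  4 13 14  3  6 13 13  4 16 16
S:     15 31  4 12  4 25 39  3 10 25 25  7 55 55
Maximum is 55 (e.g. 4 + 8 + 13 + 14 + 16).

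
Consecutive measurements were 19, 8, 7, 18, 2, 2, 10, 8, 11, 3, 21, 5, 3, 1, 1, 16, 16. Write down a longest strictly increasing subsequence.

Patience tails give the LIS length; then backtrack through the dp parents:
19 → extends → [19]
8 → replaces 19 → [8]
7 → replaces 8 → [7]
18 → extends → [7, 18]
2 → replaces 7 → [2, 18]
2 → already a tail → [2, 18]
10 → replaces 18 → [2, 10]
8 → replaces 10 → [2, 8]
11 → extends → [2, 8, 11]
3 → replaces 8 → [2, 3, 11]
21 → extends → [2, 3, 11, 21]
5 → replaces 11 → [2, 3, 5, 21]
3 → already a tail → [2, 3, 5, 21]
1 → replaces 2 → [1, 3, 5, 21]
1 → already a tail → [1, 3, 5, 21]
16 → replaces 21 → [1, 3, 5, 16]
16 → already a tail → [1, 3, 5, 16]
Length 4; one witness is 8, 10, 11, 21.

8, 10, 11, 21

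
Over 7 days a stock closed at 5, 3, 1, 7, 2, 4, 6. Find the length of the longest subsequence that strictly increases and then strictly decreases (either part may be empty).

inc[i] = longest strictly increasing subsequence ending at i; dec[i] = longest strictly decreasing subsequence starting at i:
i:     1 2 3 4 5 6 7
a[i]:  5 3 1 7 2 4 6
inc:   1 1 1 2 2 3 4
dec:   3 2 1 2 1 1 1
Best peak at i=7 (value 6): inc=4, dec=1, length 4+1−1 = 4.

4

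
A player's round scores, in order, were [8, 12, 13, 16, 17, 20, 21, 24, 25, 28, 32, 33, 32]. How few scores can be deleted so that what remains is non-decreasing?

1

Fewest deletions = n − (longest non-decreasing subsequence).
i:      1  2  3  4  5  6  7  8  9 10 11 12 13
a[i]:   8 12 13 16 17 20 21 24 25 28 32 33 32
dp:     1  2  3  4  5  6  7  8  9 10 11 12 12
max dp = 12, so deletions = 13 − 12 = 1.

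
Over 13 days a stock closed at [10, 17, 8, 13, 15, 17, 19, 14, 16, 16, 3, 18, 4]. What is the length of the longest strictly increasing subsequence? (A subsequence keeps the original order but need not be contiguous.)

Let dp[i] be the length of the longest such subsequence ending at index i:
i:      1  2  3  4  5  6  7  8  9 10 11 12 13
a[i]:  10 17  8 13 15 17 19 14 16 16  3 18  4
dp:     1  2  1  2  3  4  5  3  4  4  1  5  2
Maximum dp value is 5.

5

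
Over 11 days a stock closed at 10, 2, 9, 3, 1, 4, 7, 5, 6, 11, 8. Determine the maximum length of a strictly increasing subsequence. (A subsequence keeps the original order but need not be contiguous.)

Track the smallest tail for each achievable length (strict):
10 → extends → [10]
2 → replaces 10 → [2]
9 → extends → [2, 9]
3 → replaces 9 → [2, 3]
1 → replaces 2 → [1, 3]
4 → extends → [1, 3, 4]
7 → extends → [1, 3, 4, 7]
5 → replaces 7 → [1, 3, 4, 5]
6 → extends → [1, 3, 4, 5, 6]
11 → extends → [1, 3, 4, 5, 6, 11]
8 → replaces 11 → [1, 3, 4, 5, 6, 8]
Six tails, so the longest strictly increasing subsequence has length 6 (e.g. 2, 3, 4, 5, 6, 11).

6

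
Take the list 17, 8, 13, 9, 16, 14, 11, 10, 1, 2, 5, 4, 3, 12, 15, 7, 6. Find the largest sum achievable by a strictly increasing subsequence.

55

Let S[i] be the best sum of a strictly increasing subsequence ending at i:
i:      1  2  3  4  5  6  7  8  9 10 11 12 13 14 15 16 17
a[i]:  17  8 13  9 16 14 11 10  1  2  5  4  3 12 15  7  6
S:     17  8 21 17 37 35 28 27  1  3  8  7  6 40 55 15 14
Maximum is 55 (e.g. 8 + 9 + 11 + 12 + 15).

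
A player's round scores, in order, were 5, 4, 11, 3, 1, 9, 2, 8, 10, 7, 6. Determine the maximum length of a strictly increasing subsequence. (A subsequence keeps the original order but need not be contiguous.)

Let dp[i] be the length of the longest such subsequence ending at index i:
i:      1  2  3  4  5  6  7  8  9 10 11
a[i]:   5  4 11  3  1  9  2  8 10  7  6
dp:     1  1  2  1  1  2  2  3  4  3  3
Maximum dp value is 4.

4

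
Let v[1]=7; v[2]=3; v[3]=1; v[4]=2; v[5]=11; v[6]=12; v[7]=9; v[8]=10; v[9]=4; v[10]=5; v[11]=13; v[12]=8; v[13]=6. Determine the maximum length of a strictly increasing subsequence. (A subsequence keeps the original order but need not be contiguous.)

5

Track the smallest tail for each achievable length (strict):
7 → extends → [7]
3 → replaces 7 → [3]
1 → replaces 3 → [1]
2 → extends → [1, 2]
11 → extends → [1, 2, 11]
12 → extends → [1, 2, 11, 12]
9 → replaces 11 → [1, 2, 9, 12]
10 → replaces 12 → [1, 2, 9, 10]
4 → replaces 9 → [1, 2, 4, 10]
5 → replaces 10 → [1, 2, 4, 5]
13 → extends → [1, 2, 4, 5, 13]
8 → replaces 13 → [1, 2, 4, 5, 8]
6 → replaces 8 → [1, 2, 4, 5, 6]
Five tails, so the longest strictly increasing subsequence has length 5 (e.g. 1, 2, 11, 12, 13).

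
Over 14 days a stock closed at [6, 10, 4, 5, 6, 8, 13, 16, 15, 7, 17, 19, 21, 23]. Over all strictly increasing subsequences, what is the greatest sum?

Let S[i] be the best sum of a strictly increasing subsequence ending at i:
i:       1   2   3   4   5   6   7   8   9  10  11  12  13  14
a[i]:    6  10   4   5   6   8  13  16  15   7  17  19  21  23
S:       6  16   4   9  15  23  36  52  51  22  69  88 109 132
Maximum is 132 (e.g. 4 + 5 + 6 + 8 + 13 + 16 + 17 + 19 + 21 + 23).

132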